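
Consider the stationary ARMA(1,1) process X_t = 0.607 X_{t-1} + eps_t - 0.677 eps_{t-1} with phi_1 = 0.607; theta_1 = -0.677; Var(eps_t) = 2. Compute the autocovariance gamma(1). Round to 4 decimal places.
\gamma(1) = -0.1306

Multiply the model equation by X_{t-k} and take expectations. With theta_0 = psi_0 = 1 and psi_j the MA(infinity) weights, this gives
  gamma(k) - sum_i phi_i gamma(k-i) = c_k,
  c_k = sigma^2 * sum_{j=k..q} theta_j psi_{j-k}   (c_k = 0 for k > q),
using gamma(-m) = gamma(m).
psi-weights needed (psi_j = theta_j + sum_i phi_i psi_{j-i}):
  psi_1 = theta_1 + phi_1 = -0.677 + (0.607) = -0.07
Right-hand sides:
  c_0 = sigma^2 (1 + theta_1 psi_1) = 2 * (1 + (-0.677)(-0.07)) = 2 * 1.04739 = 2.09478
  c_1 = sigma^2 theta_1 = 2 * (-0.677) = -1.354
  c_2 = 0
Equations for k = 0 and k = 1 (AR order 1):
  gamma(0) = phi_1 gamma(1) + c_0
  gamma(1) = phi_1 gamma(0) + c_1
Substituting the second into the first: gamma(0) (1 - phi_1^2) = c_0 + phi_1 c_1, so
  gamma(0) = (c_0 + phi_1 c_1) / (1 - phi_1^2) = (2.09478 + (0.607)(-1.354)) / (1 - (0.607)^2) = 1.272902 / 0.631551 = 2.015517.
  gamma(1) = phi_1 gamma(0) + c_1 = (0.607)(2.015517) + (-1.354) = -0.130581.
Therefore gamma(1) = -0.1306 (to 4 decimal places).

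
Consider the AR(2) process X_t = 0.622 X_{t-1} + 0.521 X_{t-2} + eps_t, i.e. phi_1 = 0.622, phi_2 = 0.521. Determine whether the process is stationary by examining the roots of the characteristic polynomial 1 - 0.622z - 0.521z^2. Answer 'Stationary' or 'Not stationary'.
\text{Not stationary}

The AR(p) characteristic polynomial is P(z) = 1 - 0.622z - 0.521z^2.
Stationarity requires all roots to lie outside the unit circle, i.e. |z| > 1 for every root.
Set 1 + (-0.622) z + (-0.521) z^2 = 0, i.e. a z^2 + b z + c = 0 with a = -0.521, b = -0.622, c = 1.
Discriminant D = b^2 - 4ac = (-0.622)^2 - 4*(-0.521)*1 = 0.386884 - (-2.084) = 2.470884.
D >= 0, so the roots are real: z = (-b +/- sqrt(D)) / (2a) = (0.622 +/- 1.571905) / (-1.042).
  z_1 = (0.622 + 1.571905) / (-1.042) = -2.1055,   |z_1| = 2.1055.
  z_2 = (0.622 - 1.571905) / (-1.042) = 0.9116,   |z_2| = 0.9116.
Moduli of all roots: 2.1055, 0.9116.
All moduli strictly greater than 1? No.
Verdict: Not stationary.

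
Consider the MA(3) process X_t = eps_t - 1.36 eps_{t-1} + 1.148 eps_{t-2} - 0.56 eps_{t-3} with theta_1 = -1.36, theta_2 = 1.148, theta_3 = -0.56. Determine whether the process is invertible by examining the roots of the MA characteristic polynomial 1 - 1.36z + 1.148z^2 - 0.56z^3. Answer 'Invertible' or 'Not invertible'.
\text{Invertible}

The MA(q) characteristic polynomial is P(z) = 1 - 1.36z + 1.148z^2 - 0.56z^3.
Invertibility requires all roots to lie outside the unit circle, i.e. |z| > 1 for every root.
Degree 3: look for a simple real root z0 first, then factor out (1 - z/z0) and solve the remaining quadratic.
Testing z0 = 1.25: P(1.25) = 1 + (-1.36)(1.25) + (1.148)(1.25)^2 + (-0.56)(1.25)^3
  = 1 + (-1.7) + (1.79375) + (-1.09375) = 0.  So z_0 = 1.25 is a root, |z_0| = 1.25.
Divide out the factor (1 - 0.8 z) = (1 - z/z0) (since 1/z0 = 0.8):
  P(z) = (1 - 0.8 z)(1 + (-0.56) z + (0.7) z^2)
  [check: z-coef -0.56 - (0.8) = -1.36; z^2-coef 0.7 - (0.8)(-0.56) = 1.148; z^3-coef -(0.8)(0.7) = -0.56.]
Remaining roots from the quadratic factor 1 + (-0.56) z + (0.7) z^2:
  Set 1 + (-0.56) z + (0.7) z^2 = 0, i.e. a z^2 + b z + c = 0 with a = 0.7, b = -0.56, c = 1.
  Discriminant D = b^2 - 4ac = (-0.56)^2 - 4*(0.7)*1 = 0.3136 - (2.8) = -2.4864.
  D < 0, so the roots are the complex-conjugate pair z = (-b +/- i sqrt(-D)) / (2a) = 0.4 +/- 1.1263i.
  For a conjugate pair |z|^2 = z * conj(z) = (product of roots) = c/a = 1/(0.7) = 1.428571, so |z| = sqrt(1.428571) = 1.1952 for both roots.
Moduli of all roots: 1.2500, 1.1952, 1.1952.
All moduli strictly greater than 1? Yes.
Verdict: Invertible.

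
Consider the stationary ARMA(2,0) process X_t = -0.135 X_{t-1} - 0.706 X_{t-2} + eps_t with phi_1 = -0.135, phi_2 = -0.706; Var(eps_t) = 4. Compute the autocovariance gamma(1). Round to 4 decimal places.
\gamma(1) = -0.6351

Multiply the model equation by X_{t-k} and take expectations. With theta_0 = psi_0 = 1 and psi_j the MA(infinity) weights, this gives
  gamma(k) - sum_i phi_i gamma(k-i) = c_k,
  c_k = sigma^2 * sum_{j=k..q} theta_j psi_{j-k}   (c_k = 0 for k > q),
using gamma(-m) = gamma(m).
Pure AR (q = 0): c_0 = sigma^2 = 4, c_k = 0 for k >= 1.
Equations for k = 0, 1, 2 (AR order 2, c_2 = 0):
  (E0) gamma(0) = phi_1 gamma(1) + phi_2 gamma(2) + c_0
  (E1) gamma(1) = phi_1 gamma(0) + phi_2 gamma(1) + c_1
  (E2) gamma(2) = phi_1 gamma(1) + phi_2 gamma(0)
From (E1): gamma(1) = A gamma(0) + B with
  A = phi_1 / (1 - phi_2) = -0.135 / 1.706 = -0.079132,   B = c_1 / (1 - phi_2) = 0 / 1.706 = 0.
Insert (E2) into (E0): gamma(0) (1 - phi_2^2) = phi_1 (1 + phi_2) gamma(1) + c_0.
  phi_1 (1 + phi_2) = (-0.135)(0.294) = -0.03969,   1 - phi_2^2 = 0.501564.
Replace gamma(1) by A gamma(0) + B and collect gamma(0):
  gamma(0) [0.501564 - (-0.03969)(-0.079132)] = c_0 = 4
  gamma(0) * 0.498423 = 4
  gamma(0) = 4 / 0.498423 = 8.025308.
  gamma(1) = A gamma(0) = (-0.079132)(8.025308) = -0.635062.
Therefore gamma(1) = -0.6351 (to 4 decimal places).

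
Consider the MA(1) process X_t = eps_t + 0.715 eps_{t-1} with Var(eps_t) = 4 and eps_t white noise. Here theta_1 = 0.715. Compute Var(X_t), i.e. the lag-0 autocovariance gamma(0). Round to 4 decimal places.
\gamma(0) = 6.0449

For an MA(q) process X_t = eps_t + sum_i theta_i eps_{t-i} with
Var(eps_t) = sigma^2, the variance is
  gamma(0) = sigma^2 * (1 + sum_i theta_i^2).
  sum_i theta_i^2 = (0.715)^2 = 0.511225.
  gamma(0) = 4 * (1 + 0.511225) = 4 * 1.511225 = 6.0449.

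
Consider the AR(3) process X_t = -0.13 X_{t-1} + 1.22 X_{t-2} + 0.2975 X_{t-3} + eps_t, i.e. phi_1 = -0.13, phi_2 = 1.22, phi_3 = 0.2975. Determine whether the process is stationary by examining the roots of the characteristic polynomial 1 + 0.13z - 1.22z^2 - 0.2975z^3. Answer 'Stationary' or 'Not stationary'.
\text{Not stationary}

The AR(p) characteristic polynomial is P(z) = 1 + 0.13z - 1.22z^2 - 0.2975z^3.
Stationarity requires all roots to lie outside the unit circle, i.e. |z| > 1 for every root.
Degree 3: look for a simple real root z0 first, then factor out (1 - z/z0) and solve the remaining quadratic.
Testing z0 = -4: P(-4) = 1 + (0.13)(-4) + (-1.22)(-4)^2 + (-0.2975)(-4)^3
  = 1 + (-0.52) + (-19.52) + (19.04) = 0.  So z_0 = -4 is a root, |z_0| = 4.
Divide out the factor (1 + 0.25 z) = (1 - z/z0) (since 1/z0 = -0.25):
  P(z) = (1 + 0.25 z)(1 + (-0.12) z + (-1.19) z^2)
  [check: z-coef -0.12 - (-0.25) = 0.13; z^2-coef -1.19 - (-0.25)(-0.12) = -1.22; z^3-coef -(-0.25)(-1.19) = -0.2975.]
Remaining roots from the quadratic factor 1 + (-0.12) z + (-1.19) z^2:
  Set 1 + (-0.12) z + (-1.19) z^2 = 0, i.e. a z^2 + b z + c = 0 with a = -1.19, b = -0.12, c = 1.
  Discriminant D = b^2 - 4ac = (-0.12)^2 - 4*(-1.19)*1 = 0.0144 - (-4.76) = 4.7744.
  D >= 0, so the roots are real: z = (-b +/- sqrt(D)) / (2a) = (0.12 +/- 2.18504) / (-2.38).
    z_1 = (0.12 + 2.18504) / (-2.38) = -0.9685,   |z_1| = 0.9685.
    z_2 = (0.12 - 2.18504) / (-2.38) = 0.8677,   |z_2| = 0.8677.
Moduli of all roots: 4.0000, 0.9685, 0.8677.
All moduli strictly greater than 1? No.
Verdict: Not stationary.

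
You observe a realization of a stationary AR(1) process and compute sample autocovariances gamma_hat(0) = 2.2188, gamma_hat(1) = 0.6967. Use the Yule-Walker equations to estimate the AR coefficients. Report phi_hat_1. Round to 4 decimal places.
\hat\phi_{1} = 0.3140

The Yule-Walker equations for an AR(p) process read, in matrix form,
  Gamma_p phi = r_p,   with   (Gamma_p)_{ij} = gamma(|i - j|),
                       (r_p)_i = gamma(i),   i,j = 1..p.
Substitute the sample gammas (Toeplitz matrix and right-hand side of size 1):
  Gamma_p = [[2.2188]]
  r_p     = [0.6967]
With p = 1 this is the single equation gamma(0) phi_1 = gamma(1):
  phi_hat_1 = gamma(1) / gamma(0) = 0.6967 / 2.2188 = 0.3140.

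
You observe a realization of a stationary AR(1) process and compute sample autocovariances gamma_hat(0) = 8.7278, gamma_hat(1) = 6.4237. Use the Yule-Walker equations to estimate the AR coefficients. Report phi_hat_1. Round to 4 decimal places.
\hat\phi_{1} = 0.7360

The Yule-Walker equations for an AR(p) process read, in matrix form,
  Gamma_p phi = r_p,   with   (Gamma_p)_{ij} = gamma(|i - j|),
                       (r_p)_i = gamma(i),   i,j = 1..p.
Substitute the sample gammas (Toeplitz matrix and right-hand side of size 1):
  Gamma_p = [[8.7278]]
  r_p     = [6.4237]
With p = 1 this is the single equation gamma(0) phi_1 = gamma(1):
  phi_hat_1 = gamma(1) / gamma(0) = 6.4237 / 8.7278 = 0.7360.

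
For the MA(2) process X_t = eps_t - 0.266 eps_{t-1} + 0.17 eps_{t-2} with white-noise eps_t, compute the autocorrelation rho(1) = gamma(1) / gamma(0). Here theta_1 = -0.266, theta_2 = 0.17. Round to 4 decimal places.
\rho(1) = -0.2830

For an MA(q) process with theta_0 = 1, the autocovariance is
  gamma(k) = sigma^2 * sum_{i=0..q-k} theta_i * theta_{i+k},
and rho(k) = gamma(k) / gamma(0). Sigma^2 cancels.
  numerator   = (1)*(-0.266) + (-0.266)*(0.17) = -0.31122.
  denominator = (1)^2 + (-0.266)^2 + (0.17)^2 = 1.099656.
  rho(1) = -0.31122 / 1.099656 = -0.2830.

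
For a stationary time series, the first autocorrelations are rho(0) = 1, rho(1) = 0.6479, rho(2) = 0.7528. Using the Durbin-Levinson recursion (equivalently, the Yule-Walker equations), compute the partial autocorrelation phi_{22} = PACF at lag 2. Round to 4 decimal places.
\phi_{22} = 0.5740

The PACF at lag k is phi_{kk}, the last component of the solution
to the Yule-Walker system G_k phi = r_k where
  (G_k)_{ij} = rho(|i - j|), (r_k)_i = rho(i), i,j = 1..k.
Equivalently, Durbin-Levinson gives phi_{kk} iteratively:
  phi_{11} = rho(1)
  phi_{kk} = [rho(k) - sum_{j=1..k-1} phi_{k-1,j} rho(k-j)]
            / [1 - sum_{j=1..k-1} phi_{k-1,j} rho(j)],
  phi_{k,j} = phi_{k-1,j} - phi_{kk} phi_{k-1,k-j},  j = 1..k-1.
Step k = 1:
  phi_11 = rho(1) = 0.6479.
Step k = 2:
  phi_22 = [rho(2) - phi_11 rho(1)] / [1 - phi_11 rho(1)] = [0.7528 - (0.6479)(0.6479)] / [1 - (0.6479)(0.6479)]
         = 0.33302559 / 0.58022559 = 0.574.
Therefore phi_{22} = 0.5740.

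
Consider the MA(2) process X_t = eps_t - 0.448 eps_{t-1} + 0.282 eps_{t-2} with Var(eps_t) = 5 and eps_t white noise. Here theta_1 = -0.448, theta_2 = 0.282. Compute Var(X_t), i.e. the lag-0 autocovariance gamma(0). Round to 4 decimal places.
\gamma(0) = 6.4011

For an MA(q) process X_t = eps_t + sum_i theta_i eps_{t-i} with
Var(eps_t) = sigma^2, the variance is
  gamma(0) = sigma^2 * (1 + sum_i theta_i^2).
  sum_i theta_i^2 = (-0.448)^2 + (0.282)^2 = 0.200704 + 0.079524 = 0.280228.
  gamma(0) = 5 * (1 + 0.280228) = 5 * 1.280228 = 6.40114, which rounds to 6.4011.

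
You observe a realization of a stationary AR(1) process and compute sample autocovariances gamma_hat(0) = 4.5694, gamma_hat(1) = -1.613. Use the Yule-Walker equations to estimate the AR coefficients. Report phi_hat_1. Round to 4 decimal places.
\hat\phi_{1} = -0.3530

The Yule-Walker equations for an AR(p) process read, in matrix form,
  Gamma_p phi = r_p,   with   (Gamma_p)_{ij} = gamma(|i - j|),
                       (r_p)_i = gamma(i),   i,j = 1..p.
Substitute the sample gammas (Toeplitz matrix and right-hand side of size 1):
  Gamma_p = [[4.5694]]
  r_p     = [-1.613]
With p = 1 this is the single equation gamma(0) phi_1 = gamma(1):
  phi_hat_1 = gamma(1) / gamma(0) = -1.613 / 4.5694 = -0.3530.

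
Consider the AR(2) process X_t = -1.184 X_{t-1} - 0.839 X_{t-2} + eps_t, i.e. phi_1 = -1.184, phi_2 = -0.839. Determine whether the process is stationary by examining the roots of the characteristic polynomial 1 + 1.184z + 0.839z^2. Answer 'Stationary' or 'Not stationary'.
\text{Stationary}

The AR(p) characteristic polynomial is P(z) = 1 + 1.184z + 0.839z^2.
Stationarity requires all roots to lie outside the unit circle, i.e. |z| > 1 for every root.
Set 1 + (1.184) z + (0.839) z^2 = 0, i.e. a z^2 + b z + c = 0 with a = 0.839, b = 1.184, c = 1.
Discriminant D = b^2 - 4ac = (1.184)^2 - 4*(0.839)*1 = 1.401856 - (3.356) = -1.954144.
D < 0, so the roots are the complex-conjugate pair z = (-b +/- i sqrt(-D)) / (2a) = -0.7056 +/- 0.8331i.
For a conjugate pair |z|^2 = z * conj(z) = (product of roots) = c/a = 1/(0.839) = 1.191895, so |z| = sqrt(1.191895) = 1.0917 for both roots.
Moduli of all roots: 1.0917, 1.0917.
All moduli strictly greater than 1? Yes.
Verdict: Stationary.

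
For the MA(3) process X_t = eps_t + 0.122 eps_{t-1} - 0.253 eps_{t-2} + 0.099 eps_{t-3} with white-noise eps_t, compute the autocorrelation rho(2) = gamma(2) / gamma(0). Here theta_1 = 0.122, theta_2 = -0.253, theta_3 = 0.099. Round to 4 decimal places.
\rho(2) = -0.2213

For an MA(q) process with theta_0 = 1, the autocovariance is
  gamma(k) = sigma^2 * sum_{i=0..q-k} theta_i * theta_{i+k},
and rho(k) = gamma(k) / gamma(0). Sigma^2 cancels.
  numerator   = (1)*(-0.253) + (0.122)*(0.099) = -0.240922.
  denominator = (1)^2 + (0.122)^2 + (-0.253)^2 + (0.099)^2 = 1.088694.
  rho(2) = -0.240922 / 1.088694 = -0.2213.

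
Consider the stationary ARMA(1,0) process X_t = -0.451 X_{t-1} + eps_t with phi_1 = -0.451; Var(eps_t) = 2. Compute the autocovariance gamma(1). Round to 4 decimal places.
\gamma(1) = -1.1323

Multiply the model equation by X_{t-k} and take expectations. With theta_0 = psi_0 = 1 and psi_j the MA(infinity) weights, this gives
  gamma(k) - sum_i phi_i gamma(k-i) = c_k,
  c_k = sigma^2 * sum_{j=k..q} theta_j psi_{j-k}   (c_k = 0 for k > q),
using gamma(-m) = gamma(m).
Pure AR (q = 0): c_0 = sigma^2 = 2, c_k = 0 for k >= 1.
Equations for k = 0 and k = 1 (AR order 1):
  gamma(0) = phi_1 gamma(1) + c_0
  gamma(1) = phi_1 gamma(0) + c_1
Substituting the second into the first: gamma(0) (1 - phi_1^2) = c_0 + phi_1 c_1, so
  gamma(0) = c_0 / (1 - phi_1^2) = 2 / (1 - (-0.451)^2) = 2 / 0.796599 = 2.510674.
  gamma(1) = phi_1 gamma(0) = (-0.451)(2.510674) = -1.132314.
Therefore gamma(1) = -1.1323 (to 4 decimal places).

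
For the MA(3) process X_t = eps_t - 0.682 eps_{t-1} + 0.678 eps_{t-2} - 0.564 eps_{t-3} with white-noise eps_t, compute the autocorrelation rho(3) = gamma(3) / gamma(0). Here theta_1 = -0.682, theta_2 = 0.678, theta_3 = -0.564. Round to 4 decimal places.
\rho(3) = -0.2515

For an MA(q) process with theta_0 = 1, the autocovariance is
  gamma(k) = sigma^2 * sum_{i=0..q-k} theta_i * theta_{i+k},
and rho(k) = gamma(k) / gamma(0). Sigma^2 cancels.
  numerator   = (1)*(-0.564) = -0.564.
  denominator = (1)^2 + (-0.682)^2 + (0.678)^2 + (-0.564)^2 = 2.242904.
  rho(3) = -0.564 / 2.242904 = -0.2515.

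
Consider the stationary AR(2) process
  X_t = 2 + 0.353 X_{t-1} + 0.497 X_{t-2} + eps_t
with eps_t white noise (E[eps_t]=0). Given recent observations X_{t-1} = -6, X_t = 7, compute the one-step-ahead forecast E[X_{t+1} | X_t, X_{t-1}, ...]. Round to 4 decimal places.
E[X_{t+1} \mid \mathcal F_t] = 1.4890

For an AR(p) model X_t = c + sum_i phi_i X_{t-i} + eps_t, the
one-step-ahead conditional mean is
  E[X_{t+1} | X_t, ...] = c + sum_i phi_i X_{t+1-i}.
Substitute known values:
  E[X_{t+1} | ...] = 2 + (0.353) * (7) + (0.497) * (-6)
                   = 1.4890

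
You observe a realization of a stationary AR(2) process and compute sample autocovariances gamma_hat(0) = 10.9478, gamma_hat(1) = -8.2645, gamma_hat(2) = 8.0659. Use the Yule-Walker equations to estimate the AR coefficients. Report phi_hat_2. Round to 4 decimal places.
\hat\phi_{2} = 0.3880

The Yule-Walker equations for an AR(p) process read, in matrix form,
  Gamma_p phi = r_p,   with   (Gamma_p)_{ij} = gamma(|i - j|),
                       (r_p)_i = gamma(i),   i,j = 1..p.
Substitute the sample gammas (Toeplitz matrix and right-hand side of size 2):
  Gamma_p = [[10.9478, -8.2645], [-8.2645, 10.9478]]
  r_p     = [-8.2645, 8.0659]
Written out:
  10.9478 phi_1 - 8.2645 phi_2 = -8.2645
  -8.2645 phi_1 + 10.9478 phi_2 = 8.0659
Solve by Cramer's rule:
  det = gamma(0)^2 - gamma(1)^2 = (10.9478)^2 - (-8.2645)^2 = 119.85432484 - 68.30196025 = 51.55236459
  phi_hat_1 = [gamma(1) gamma(0) - gamma(1) gamma(2)] / det = [(-8.2645)(10.9478) - (-8.2645)(8.0659)] / 51.55236459 = -23.81746255 / 51.55236459 = -0.462
  phi_hat_2 = [gamma(0) gamma(2) - gamma(1)^2] / det = [(10.9478)(8.0659) - (-8.2645)^2] / 51.55236459 = 20.00189977 / 51.55236459 = 0.388
So phi_hat = [-0.4620, 0.3880].
Therefore phi_hat_2 = 0.3880.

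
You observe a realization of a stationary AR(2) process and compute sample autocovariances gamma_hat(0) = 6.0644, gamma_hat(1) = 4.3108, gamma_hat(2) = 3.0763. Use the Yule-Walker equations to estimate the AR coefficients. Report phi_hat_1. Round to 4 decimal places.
\hat\phi_{1} = 0.7080

The Yule-Walker equations for an AR(p) process read, in matrix form,
  Gamma_p phi = r_p,   with   (Gamma_p)_{ij} = gamma(|i - j|),
                       (r_p)_i = gamma(i),   i,j = 1..p.
Substitute the sample gammas (Toeplitz matrix and right-hand side of size 2):
  Gamma_p = [[6.0644, 4.3108], [4.3108, 6.0644]]
  r_p     = [4.3108, 3.0763]
Written out:
  6.0644 phi_1 + 4.3108 phi_2 = 4.3108
  4.3108 phi_1 + 6.0644 phi_2 = 3.0763
Solve by Cramer's rule:
  det = gamma(0)^2 - gamma(1)^2 = (6.0644)^2 - (4.3108)^2 = 36.77694736 - 18.58299664 = 18.19395072
  phi_hat_1 = [gamma(1) gamma(0) - gamma(1) gamma(2)] / det = [(4.3108)(6.0644) - (4.3108)(3.0763)] / 18.19395072 = 12.88110148 / 18.19395072 = 0.708
  phi_hat_2 = [gamma(0) gamma(2) - gamma(1)^2] / det = [(6.0644)(3.0763) - (4.3108)^2] / 18.19395072 = 0.07291708 / 18.19395072 = 0.004
So phi_hat = [0.7080, 0.0040].
Therefore phi_hat_1 = 0.7080.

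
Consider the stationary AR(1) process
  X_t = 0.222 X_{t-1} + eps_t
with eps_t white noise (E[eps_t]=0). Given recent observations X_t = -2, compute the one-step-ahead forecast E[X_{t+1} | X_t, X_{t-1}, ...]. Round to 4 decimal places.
E[X_{t+1} \mid \mathcal F_t] = -0.4440

For an AR(p) model X_t = c + sum_i phi_i X_{t-i} + eps_t, the
one-step-ahead conditional mean is
  E[X_{t+1} | X_t, ...] = c + sum_i phi_i X_{t+1-i}.
Substitute known values:
  E[X_{t+1} | ...] = (0.222) * (-2)
                   = -0.4440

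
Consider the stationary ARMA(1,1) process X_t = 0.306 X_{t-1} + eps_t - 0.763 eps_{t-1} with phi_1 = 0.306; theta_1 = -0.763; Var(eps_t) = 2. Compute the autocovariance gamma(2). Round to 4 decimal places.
\gamma(2) = -0.2365

Multiply the model equation by X_{t-k} and take expectations. With theta_0 = psi_0 = 1 and psi_j the MA(infinity) weights, this gives
  gamma(k) - sum_i phi_i gamma(k-i) = c_k,
  c_k = sigma^2 * sum_{j=k..q} theta_j psi_{j-k}   (c_k = 0 for k > q),
using gamma(-m) = gamma(m).
psi-weights needed (psi_j = theta_j + sum_i phi_i psi_{j-i}):
  psi_1 = theta_1 + phi_1 = -0.763 + (0.306) = -0.457
Right-hand sides:
  c_0 = sigma^2 (1 + theta_1 psi_1) = 2 * (1 + (-0.763)(-0.457)) = 2 * 1.348691 = 2.697382
  c_1 = sigma^2 theta_1 = 2 * (-0.763) = -1.526
  c_2 = 0
Equations for k = 0 and k = 1 (AR order 1):
  gamma(0) = phi_1 gamma(1) + c_0
  gamma(1) = phi_1 gamma(0) + c_1
Substituting the second into the first: gamma(0) (1 - phi_1^2) = c_0 + phi_1 c_1, so
  gamma(0) = (c_0 + phi_1 c_1) / (1 - phi_1^2) = (2.697382 + (0.306)(-1.526)) / (1 - (0.306)^2) = 2.230426 / 0.906364 = 2.46085.
  gamma(1) = phi_1 gamma(0) + c_1 = (0.306)(2.46085) + (-1.526) = -0.77298.
For k = 2 (> q): gamma(2) = phi_1 gamma(1) = (0.306)(-0.77298) = -0.236532.
Therefore gamma(2) = -0.2365 (to 4 decimal places).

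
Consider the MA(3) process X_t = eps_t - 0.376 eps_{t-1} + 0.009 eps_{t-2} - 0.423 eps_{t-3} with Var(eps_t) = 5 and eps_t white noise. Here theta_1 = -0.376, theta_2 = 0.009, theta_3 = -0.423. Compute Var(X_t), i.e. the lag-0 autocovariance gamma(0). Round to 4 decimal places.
\gamma(0) = 6.6019

For an MA(q) process X_t = eps_t + sum_i theta_i eps_{t-i} with
Var(eps_t) = sigma^2, the variance is
  gamma(0) = sigma^2 * (1 + sum_i theta_i^2).
  sum_i theta_i^2 = (-0.376)^2 + (0.009)^2 + (-0.423)^2 = 0.141376 + 0.000081 + 0.178929 = 0.320386.
  gamma(0) = 5 * (1 + 0.320386) = 5 * 1.320386 = 6.60193, which rounds to 6.6019.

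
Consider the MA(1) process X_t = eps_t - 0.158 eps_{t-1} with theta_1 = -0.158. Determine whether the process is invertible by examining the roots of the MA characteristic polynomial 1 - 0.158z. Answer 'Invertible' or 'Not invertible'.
\text{Invertible}

The MA(q) characteristic polynomial is P(z) = 1 - 0.158z.
Invertibility requires all roots to lie outside the unit circle, i.e. |z| > 1 for every root.
This is linear in z: 1 + (-0.158) z = 0  =>  z = -1/(-0.158) = 6.329114,  |z| = 6.329114.
Moduli of all roots: 6.3291.
All moduli strictly greater than 1? Yes.
Verdict: Invertible.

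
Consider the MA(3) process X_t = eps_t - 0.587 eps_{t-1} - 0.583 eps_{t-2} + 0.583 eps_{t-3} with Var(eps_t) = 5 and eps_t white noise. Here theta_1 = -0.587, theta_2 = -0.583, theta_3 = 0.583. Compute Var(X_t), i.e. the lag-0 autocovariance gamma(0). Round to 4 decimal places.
\gamma(0) = 10.1217

For an MA(q) process X_t = eps_t + sum_i theta_i eps_{t-i} with
Var(eps_t) = sigma^2, the variance is
  gamma(0) = sigma^2 * (1 + sum_i theta_i^2).
  sum_i theta_i^2 = (-0.587)^2 + (-0.583)^2 + (0.583)^2 = 0.344569 + 0.339889 + 0.339889 = 1.024347.
  gamma(0) = 5 * (1 + 1.024347) = 5 * 2.024347 = 10.121735, which rounds to 10.1217.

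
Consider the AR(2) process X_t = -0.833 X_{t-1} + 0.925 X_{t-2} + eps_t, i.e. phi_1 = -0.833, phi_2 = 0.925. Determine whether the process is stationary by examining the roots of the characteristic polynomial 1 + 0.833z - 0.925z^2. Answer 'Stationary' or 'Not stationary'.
\text{Not stationary}

The AR(p) characteristic polynomial is P(z) = 1 + 0.833z - 0.925z^2.
Stationarity requires all roots to lie outside the unit circle, i.e. |z| > 1 for every root.
Set 1 + (0.833) z + (-0.925) z^2 = 0, i.e. a z^2 + b z + c = 0 with a = -0.925, b = 0.833, c = 1.
Discriminant D = b^2 - 4ac = (0.833)^2 - 4*(-0.925)*1 = 0.693889 - (-3.7) = 4.393889.
D >= 0, so the roots are real: z = (-b +/- sqrt(D)) / (2a) = (-0.833 +/- 2.096161) / (-1.85).
  z_1 = (-0.833 + 2.096161) / (-1.85) = -0.6828,   |z_1| = 0.6828.
  z_2 = (-0.833 - 2.096161) / (-1.85) = 1.5833,   |z_2| = 1.5833.
Moduli of all roots: 0.6828, 1.5833.
All moduli strictly greater than 1? No.
Verdict: Not stationary.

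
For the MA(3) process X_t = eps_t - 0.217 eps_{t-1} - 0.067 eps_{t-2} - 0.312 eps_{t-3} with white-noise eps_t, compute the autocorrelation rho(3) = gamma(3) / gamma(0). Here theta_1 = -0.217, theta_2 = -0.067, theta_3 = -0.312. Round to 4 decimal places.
\rho(3) = -0.2716

For an MA(q) process with theta_0 = 1, the autocovariance is
  gamma(k) = sigma^2 * sum_{i=0..q-k} theta_i * theta_{i+k},
and rho(k) = gamma(k) / gamma(0). Sigma^2 cancels.
  numerator   = (1)*(-0.312) = -0.312.
  denominator = (1)^2 + (-0.217)^2 + (-0.067)^2 + (-0.312)^2 = 1.148922.
  rho(3) = -0.312 / 1.148922 = -0.2716.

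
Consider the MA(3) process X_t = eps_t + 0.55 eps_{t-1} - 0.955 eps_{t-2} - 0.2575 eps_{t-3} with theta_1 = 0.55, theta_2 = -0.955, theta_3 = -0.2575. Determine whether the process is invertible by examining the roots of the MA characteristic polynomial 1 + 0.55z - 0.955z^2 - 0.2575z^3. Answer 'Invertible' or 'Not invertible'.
\text{Not invertible}

The MA(q) characteristic polynomial is P(z) = 1 + 0.55z - 0.955z^2 - 0.2575z^3.
Invertibility requires all roots to lie outside the unit circle, i.e. |z| > 1 for every root.
Degree 3: look for a simple real root z0 first, then factor out (1 - z/z0) and solve the remaining quadratic.
Testing z0 = -4: P(-4) = 1 + (0.55)(-4) + (-0.955)(-4)^2 + (-0.2575)(-4)^3
  = 1 + (-2.2) + (-15.28) + (16.48) = 0.  So z_0 = -4 is a root, |z_0| = 4.
Divide out the factor (1 + 0.25 z) = (1 - z/z0) (since 1/z0 = -0.25):
  P(z) = (1 + 0.25 z)(1 + (0.3) z + (-1.03) z^2)
  [check: z-coef 0.3 - (-0.25) = 0.55; z^2-coef -1.03 - (-0.25)(0.3) = -0.955; z^3-coef -(-0.25)(-1.03) = -0.2575.]
Remaining roots from the quadratic factor 1 + (0.3) z + (-1.03) z^2:
  Set 1 + (0.3) z + (-1.03) z^2 = 0, i.e. a z^2 + b z + c = 0 with a = -1.03, b = 0.3, c = 1.
  Discriminant D = b^2 - 4ac = (0.3)^2 - 4*(-1.03)*1 = 0.09 - (-4.12) = 4.21.
  D >= 0, so the roots are real: z = (-b +/- sqrt(D)) / (2a) = (-0.3 +/- 2.051828) / (-2.06).
    z_1 = (-0.3 + 2.051828) / (-2.06) = -0.8504,   |z_1| = 0.8504.
    z_2 = (-0.3 - 2.051828) / (-2.06) = 1.1417,   |z_2| = 1.1417.
Moduli of all roots: 4.0000, 0.8504, 1.1417.
All moduli strictly greater than 1? No.
Verdict: Not invertible.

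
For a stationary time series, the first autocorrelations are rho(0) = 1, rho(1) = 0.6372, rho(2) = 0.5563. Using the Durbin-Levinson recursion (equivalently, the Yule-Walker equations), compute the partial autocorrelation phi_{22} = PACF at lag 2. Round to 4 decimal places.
\phi_{22} = 0.2530

The PACF at lag k is phi_{kk}, the last component of the solution
to the Yule-Walker system G_k phi = r_k where
  (G_k)_{ij} = rho(|i - j|), (r_k)_i = rho(i), i,j = 1..k.
Equivalently, Durbin-Levinson gives phi_{kk} iteratively:
  phi_{11} = rho(1)
  phi_{kk} = [rho(k) - sum_{j=1..k-1} phi_{k-1,j} rho(k-j)]
            / [1 - sum_{j=1..k-1} phi_{k-1,j} rho(j)],
  phi_{k,j} = phi_{k-1,j} - phi_{kk} phi_{k-1,k-j},  j = 1..k-1.
Step k = 1:
  phi_11 = rho(1) = 0.6372.
Step k = 2:
  phi_22 = [rho(2) - phi_11 rho(1)] / [1 - phi_11 rho(1)] = [0.5563 - (0.6372)(0.6372)] / [1 - (0.6372)(0.6372)]
         = 0.15027616 / 0.59397616 = 0.253.
Therefore phi_{22} = 0.2530.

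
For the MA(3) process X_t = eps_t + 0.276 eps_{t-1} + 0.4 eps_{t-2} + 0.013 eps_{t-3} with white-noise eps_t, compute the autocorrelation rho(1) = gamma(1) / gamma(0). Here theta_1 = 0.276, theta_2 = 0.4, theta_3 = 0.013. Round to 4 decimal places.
\rho(1) = 0.3167

For an MA(q) process with theta_0 = 1, the autocovariance is
  gamma(k) = sigma^2 * sum_{i=0..q-k} theta_i * theta_{i+k},
and rho(k) = gamma(k) / gamma(0). Sigma^2 cancels.
  numerator   = (1)*(0.276) + (0.276)*(0.4) + (0.4)*(0.013) = 0.3916.
  denominator = (1)^2 + (0.276)^2 + (0.4)^2 + (0.013)^2 = 1.236345.
  rho(1) = 0.3916 / 1.236345 = 0.3167.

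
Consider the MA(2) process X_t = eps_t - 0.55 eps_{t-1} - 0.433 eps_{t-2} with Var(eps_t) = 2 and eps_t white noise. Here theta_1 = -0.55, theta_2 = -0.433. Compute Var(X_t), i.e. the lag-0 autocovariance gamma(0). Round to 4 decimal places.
\gamma(0) = 2.9800

For an MA(q) process X_t = eps_t + sum_i theta_i eps_{t-i} with
Var(eps_t) = sigma^2, the variance is
  gamma(0) = sigma^2 * (1 + sum_i theta_i^2).
  sum_i theta_i^2 = (-0.55)^2 + (-0.433)^2 = 0.3025 + 0.187489 = 0.489989.
  gamma(0) = 2 * (1 + 0.489989) = 2 * 1.489989 = 2.979978, which rounds to 2.9800.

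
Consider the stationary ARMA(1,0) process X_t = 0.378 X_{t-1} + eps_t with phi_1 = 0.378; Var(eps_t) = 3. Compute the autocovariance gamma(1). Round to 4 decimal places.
\gamma(1) = 1.3230

Multiply the model equation by X_{t-k} and take expectations. With theta_0 = psi_0 = 1 and psi_j the MA(infinity) weights, this gives
  gamma(k) - sum_i phi_i gamma(k-i) = c_k,
  c_k = sigma^2 * sum_{j=k..q} theta_j psi_{j-k}   (c_k = 0 for k > q),
using gamma(-m) = gamma(m).
Pure AR (q = 0): c_0 = sigma^2 = 3, c_k = 0 for k >= 1.
Equations for k = 0 and k = 1 (AR order 1):
  gamma(0) = phi_1 gamma(1) + c_0
  gamma(1) = phi_1 gamma(0) + c_1
Substituting the second into the first: gamma(0) (1 - phi_1^2) = c_0 + phi_1 c_1, so
  gamma(0) = c_0 / (1 - phi_1^2) = 3 / (1 - (0.378)^2) = 3 / 0.857116 = 3.50011.
  gamma(1) = phi_1 gamma(0) = (0.378)(3.50011) = 1.323041.
Therefore gamma(1) = 1.3230 (to 4 decimal places).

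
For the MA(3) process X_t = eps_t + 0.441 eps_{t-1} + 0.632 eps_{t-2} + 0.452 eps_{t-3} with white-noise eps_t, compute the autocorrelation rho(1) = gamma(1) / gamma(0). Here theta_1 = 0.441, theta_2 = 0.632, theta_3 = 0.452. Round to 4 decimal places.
\rho(1) = 0.5591

For an MA(q) process with theta_0 = 1, the autocovariance is
  gamma(k) = sigma^2 * sum_{i=0..q-k} theta_i * theta_{i+k},
and rho(k) = gamma(k) / gamma(0). Sigma^2 cancels.
  numerator   = (1)*(0.441) + (0.441)*(0.632) + (0.632)*(0.452) = 1.005376.
  denominator = (1)^2 + (0.441)^2 + (0.632)^2 + (0.452)^2 = 1.798209.
  rho(1) = 1.005376 / 1.798209 = 0.5591.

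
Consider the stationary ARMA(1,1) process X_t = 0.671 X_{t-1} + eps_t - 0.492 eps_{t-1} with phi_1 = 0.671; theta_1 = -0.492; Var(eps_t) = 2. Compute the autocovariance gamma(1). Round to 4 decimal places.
\gamma(1) = 0.4362

Multiply the model equation by X_{t-k} and take expectations. With theta_0 = psi_0 = 1 and psi_j the MA(infinity) weights, this gives
  gamma(k) - sum_i phi_i gamma(k-i) = c_k,
  c_k = sigma^2 * sum_{j=k..q} theta_j psi_{j-k}   (c_k = 0 for k > q),
using gamma(-m) = gamma(m).
psi-weights needed (psi_j = theta_j + sum_i phi_i psi_{j-i}):
  psi_1 = theta_1 + phi_1 = -0.492 + (0.671) = 0.179
Right-hand sides:
  c_0 = sigma^2 (1 + theta_1 psi_1) = 2 * (1 + (-0.492)(0.179)) = 2 * 0.911932 = 1.823864
  c_1 = sigma^2 theta_1 = 2 * (-0.492) = -0.984
  c_2 = 0
Equations for k = 0 and k = 1 (AR order 1):
  gamma(0) = phi_1 gamma(1) + c_0
  gamma(1) = phi_1 gamma(0) + c_1
Substituting the second into the first: gamma(0) (1 - phi_1^2) = c_0 + phi_1 c_1, so
  gamma(0) = (c_0 + phi_1 c_1) / (1 - phi_1^2) = (1.823864 + (0.671)(-0.984)) / (1 - (0.671)^2) = 1.1636 / 0.549759 = 2.116564.
  gamma(1) = phi_1 gamma(0) + c_1 = (0.671)(2.116564) + (-0.984) = 0.436214.
Therefore gamma(1) = 0.4362 (to 4 decimal places).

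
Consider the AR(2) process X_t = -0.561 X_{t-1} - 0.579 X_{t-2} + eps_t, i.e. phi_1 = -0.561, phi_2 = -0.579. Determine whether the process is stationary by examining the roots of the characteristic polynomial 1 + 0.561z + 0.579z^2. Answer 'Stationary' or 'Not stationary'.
\text{Stationary}

The AR(p) characteristic polynomial is P(z) = 1 + 0.561z + 0.579z^2.
Stationarity requires all roots to lie outside the unit circle, i.e. |z| > 1 for every root.
Set 1 + (0.561) z + (0.579) z^2 = 0, i.e. a z^2 + b z + c = 0 with a = 0.579, b = 0.561, c = 1.
Discriminant D = b^2 - 4ac = (0.561)^2 - 4*(0.579)*1 = 0.314721 - (2.316) = -2.001279.
D < 0, so the roots are the complex-conjugate pair z = (-b +/- i sqrt(-D)) / (2a) = -0.4845 +/- 1.2216i.
For a conjugate pair |z|^2 = z * conj(z) = (product of roots) = c/a = 1/(0.579) = 1.727116, so |z| = sqrt(1.727116) = 1.3142 for both roots.
Moduli of all roots: 1.3142, 1.3142.
All moduli strictly greater than 1? Yes.
Verdict: Stationary.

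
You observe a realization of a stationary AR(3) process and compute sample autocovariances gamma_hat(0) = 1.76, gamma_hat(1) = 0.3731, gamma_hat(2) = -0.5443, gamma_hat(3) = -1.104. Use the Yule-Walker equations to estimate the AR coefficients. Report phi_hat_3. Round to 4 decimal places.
\hat\phi_{3} = -0.5570

The Yule-Walker equations for an AR(p) process read, in matrix form,
  Gamma_p phi = r_p,   with   (Gamma_p)_{ij} = gamma(|i - j|),
                       (r_p)_i = gamma(i),   i,j = 1..p.
Substitute the sample gammas (Toeplitz matrix and right-hand side of size 3):
  Gamma_p = [[1.76, 0.3731, -0.5443], [0.3731, 1.76, 0.3731], [-0.5443, 0.3731, 1.76]]
  r_p     = [0.3731, -0.5443, -1.104]
Written out (R1..R3):
  (R1) 1.76 phi_1 + 0.3731 phi_2 - 0.5443 phi_3 = 0.3731
  (R2) 0.3731 phi_1 + 1.76 phi_2 + 0.3731 phi_3 = -0.5443
  (R3) -0.5443 phi_1 + 0.3731 phi_2 + 1.76 phi_3 = -1.104
Gaussian elimination:
  R2 <- R2 - (0.3731/1.76) R1 = R2 - (0.211989) R1:  1.680907 phi_2 + 0.488485 phi_3 = -0.623393
  R3 <- R3 - (-0.5443/1.76) R1 = R3 - (-0.309261) R1:  0.488485 phi_2 + 1.591669 phi_3 = -0.988615
  R3 <- R3 - (0.488485/1.680907) R2 = R3 - (0.290608) R2:  1.449711 phi_3 = -0.807451
Back-substitution:
  phi_hat_3 = -0.807451 / 1.449711 = -0.556974
  phi_hat_2 = (-0.623393 - (0.488485)(-0.556974)) / 1.680907 = -0.209006
  phi_hat_1 = (0.3731 - (0.3731)(-0.209006) - (-0.5443)(-0.556974)) / 1.76 = 0.084045
So phi_hat = [0.0840, -0.2090, -0.5570].
Therefore phi_hat_3 = -0.5570.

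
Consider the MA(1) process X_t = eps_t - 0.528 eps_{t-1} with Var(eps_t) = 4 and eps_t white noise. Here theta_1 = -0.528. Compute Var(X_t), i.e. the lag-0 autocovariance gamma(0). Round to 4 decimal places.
\gamma(0) = 5.1151

For an MA(q) process X_t = eps_t + sum_i theta_i eps_{t-i} with
Var(eps_t) = sigma^2, the variance is
  gamma(0) = sigma^2 * (1 + sum_i theta_i^2).
  sum_i theta_i^2 = (-0.528)^2 = 0.278784.
  gamma(0) = 4 * (1 + 0.278784) = 4 * 1.278784 = 5.115136, which rounds to 5.1151.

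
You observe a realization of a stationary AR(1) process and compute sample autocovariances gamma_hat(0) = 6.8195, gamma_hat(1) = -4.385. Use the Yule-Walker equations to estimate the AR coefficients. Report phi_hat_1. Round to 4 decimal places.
\hat\phi_{1} = -0.6430

The Yule-Walker equations for an AR(p) process read, in matrix form,
  Gamma_p phi = r_p,   with   (Gamma_p)_{ij} = gamma(|i - j|),
                       (r_p)_i = gamma(i),   i,j = 1..p.
Substitute the sample gammas (Toeplitz matrix and right-hand side of size 1):
  Gamma_p = [[6.8195]]
  r_p     = [-4.385]
With p = 1 this is the single equation gamma(0) phi_1 = gamma(1):
  phi_hat_1 = gamma(1) / gamma(0) = -4.385 / 6.8195 = -0.6430.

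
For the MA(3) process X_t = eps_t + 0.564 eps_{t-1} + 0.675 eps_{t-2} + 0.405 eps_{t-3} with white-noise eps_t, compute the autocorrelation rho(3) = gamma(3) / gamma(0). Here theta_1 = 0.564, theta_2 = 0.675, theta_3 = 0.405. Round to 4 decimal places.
\rho(3) = 0.2090

For an MA(q) process with theta_0 = 1, the autocovariance is
  gamma(k) = sigma^2 * sum_{i=0..q-k} theta_i * theta_{i+k},
and rho(k) = gamma(k) / gamma(0). Sigma^2 cancels.
  numerator   = (1)*(0.405) = 0.405.
  denominator = (1)^2 + (0.564)^2 + (0.675)^2 + (0.405)^2 = 1.937746.
  rho(3) = 0.405 / 1.937746 = 0.2090.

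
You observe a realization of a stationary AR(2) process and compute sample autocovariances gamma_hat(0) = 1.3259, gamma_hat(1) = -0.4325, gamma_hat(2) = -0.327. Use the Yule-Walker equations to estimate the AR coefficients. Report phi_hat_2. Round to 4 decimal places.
\hat\phi_{2} = -0.3951

The Yule-Walker equations for an AR(p) process read, in matrix form,
  Gamma_p phi = r_p,   with   (Gamma_p)_{ij} = gamma(|i - j|),
                       (r_p)_i = gamma(i),   i,j = 1..p.
Substitute the sample gammas (Toeplitz matrix and right-hand side of size 2):
  Gamma_p = [[1.3259, -0.4325], [-0.4325, 1.3259]]
  r_p     = [-0.4325, -0.327]
Written out:
  1.3259 phi_1 - 0.4325 phi_2 = -0.4325
  -0.4325 phi_1 + 1.3259 phi_2 = -0.327
Solve by Cramer's rule:
  det = gamma(0)^2 - gamma(1)^2 = (1.3259)^2 - (-0.4325)^2 = 1.75801081 - 0.18705625 = 1.57095456
  phi_hat_1 = [gamma(1) gamma(0) - gamma(1) gamma(2)] / det = [(-0.4325)(1.3259) - (-0.4325)(-0.327)] / 1.57095456 = -0.71487925 / 1.57095456 = -0.4551
  phi_hat_2 = [gamma(0) gamma(2) - gamma(1)^2] / det = [(1.3259)(-0.327) - (-0.4325)^2] / 1.57095456 = -0.62062555 / 1.57095456 = -0.3951
So phi_hat = [-0.4551, -0.3951].
Therefore phi_hat_2 = -0.3951.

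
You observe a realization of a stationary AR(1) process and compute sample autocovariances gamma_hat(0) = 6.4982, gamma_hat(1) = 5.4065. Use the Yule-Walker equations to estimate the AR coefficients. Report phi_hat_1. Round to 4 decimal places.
\hat\phi_{1} = 0.8320

The Yule-Walker equations for an AR(p) process read, in matrix form,
  Gamma_p phi = r_p,   with   (Gamma_p)_{ij} = gamma(|i - j|),
                       (r_p)_i = gamma(i),   i,j = 1..p.
Substitute the sample gammas (Toeplitz matrix and right-hand side of size 1):
  Gamma_p = [[6.4982]]
  r_p     = [5.4065]
With p = 1 this is the single equation gamma(0) phi_1 = gamma(1):
  phi_hat_1 = gamma(1) / gamma(0) = 5.4065 / 6.4982 = 0.8320.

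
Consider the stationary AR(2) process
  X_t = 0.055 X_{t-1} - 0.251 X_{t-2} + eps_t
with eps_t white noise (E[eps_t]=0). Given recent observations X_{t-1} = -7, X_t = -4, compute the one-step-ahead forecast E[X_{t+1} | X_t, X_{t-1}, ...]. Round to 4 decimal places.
E[X_{t+1} \mid \mathcal F_t] = 1.5370

For an AR(p) model X_t = c + sum_i phi_i X_{t-i} + eps_t, the
one-step-ahead conditional mean is
  E[X_{t+1} | X_t, ...] = c + sum_i phi_i X_{t+1-i}.
Substitute known values:
  E[X_{t+1} | ...] = (0.055) * (-4) + (-0.251) * (-7)
                   = 1.5370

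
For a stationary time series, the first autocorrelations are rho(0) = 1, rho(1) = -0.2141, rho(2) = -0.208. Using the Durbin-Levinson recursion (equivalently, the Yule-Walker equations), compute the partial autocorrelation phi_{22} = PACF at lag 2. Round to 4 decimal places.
\phi_{22} = -0.2660

The PACF at lag k is phi_{kk}, the last component of the solution
to the Yule-Walker system G_k phi = r_k where
  (G_k)_{ij} = rho(|i - j|), (r_k)_i = rho(i), i,j = 1..k.
Equivalently, Durbin-Levinson gives phi_{kk} iteratively:
  phi_{11} = rho(1)
  phi_{kk} = [rho(k) - sum_{j=1..k-1} phi_{k-1,j} rho(k-j)]
            / [1 - sum_{j=1..k-1} phi_{k-1,j} rho(j)],
  phi_{k,j} = phi_{k-1,j} - phi_{kk} phi_{k-1,k-j},  j = 1..k-1.
Step k = 1:
  phi_11 = rho(1) = -0.2141.
Step k = 2:
  phi_22 = [rho(2) - phi_11 rho(1)] / [1 - phi_11 rho(1)] = [-0.208 - (-0.2141)(-0.2141)] / [1 - (-0.2141)(-0.2141)]
         = -0.25383881 / 0.95416119 = -0.266.
Therefore phi_{22} = -0.2660.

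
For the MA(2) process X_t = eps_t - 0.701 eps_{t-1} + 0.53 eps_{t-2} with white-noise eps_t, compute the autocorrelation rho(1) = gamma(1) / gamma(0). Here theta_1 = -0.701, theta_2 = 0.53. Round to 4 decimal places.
\rho(1) = -0.6052

For an MA(q) process with theta_0 = 1, the autocovariance is
  gamma(k) = sigma^2 * sum_{i=0..q-k} theta_i * theta_{i+k},
and rho(k) = gamma(k) / gamma(0). Sigma^2 cancels.
  numerator   = (1)*(-0.701) + (-0.701)*(0.53) = -1.07253.
  denominator = (1)^2 + (-0.701)^2 + (0.53)^2 = 1.772301.
  rho(1) = -1.07253 / 1.772301 = -0.6052.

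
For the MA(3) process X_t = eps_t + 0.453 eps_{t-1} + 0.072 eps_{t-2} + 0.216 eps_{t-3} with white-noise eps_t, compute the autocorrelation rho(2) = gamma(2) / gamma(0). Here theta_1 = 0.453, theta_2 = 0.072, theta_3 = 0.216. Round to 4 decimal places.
\rho(2) = 0.1351

For an MA(q) process with theta_0 = 1, the autocovariance is
  gamma(k) = sigma^2 * sum_{i=0..q-k} theta_i * theta_{i+k},
and rho(k) = gamma(k) / gamma(0). Sigma^2 cancels.
  numerator   = (1)*(0.072) + (0.453)*(0.216) = 0.169848.
  denominator = (1)^2 + (0.453)^2 + (0.072)^2 + (0.216)^2 = 1.257049.
  rho(2) = 0.169848 / 1.257049 = 0.1351.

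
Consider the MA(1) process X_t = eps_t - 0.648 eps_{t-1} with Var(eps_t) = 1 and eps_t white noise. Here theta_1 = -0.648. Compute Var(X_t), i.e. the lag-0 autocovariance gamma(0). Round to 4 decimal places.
\gamma(0) = 1.4199

For an MA(q) process X_t = eps_t + sum_i theta_i eps_{t-i} with
Var(eps_t) = sigma^2, the variance is
  gamma(0) = sigma^2 * (1 + sum_i theta_i^2).
  sum_i theta_i^2 = (-0.648)^2 = 0.419904.
  gamma(0) = 1 * (1 + 0.419904) = 1 * 1.419904 = 1.419904, which rounds to 1.4199.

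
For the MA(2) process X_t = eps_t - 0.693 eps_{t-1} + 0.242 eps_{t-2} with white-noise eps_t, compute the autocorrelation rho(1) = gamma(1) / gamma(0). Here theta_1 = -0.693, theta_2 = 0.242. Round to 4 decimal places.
\rho(1) = -0.5593

For an MA(q) process with theta_0 = 1, the autocovariance is
  gamma(k) = sigma^2 * sum_{i=0..q-k} theta_i * theta_{i+k},
and rho(k) = gamma(k) / gamma(0). Sigma^2 cancels.
  numerator   = (1)*(-0.693) + (-0.693)*(0.242) = -0.860706.
  denominator = (1)^2 + (-0.693)^2 + (0.242)^2 = 1.538813.
  rho(1) = -0.860706 / 1.538813 = -0.5593.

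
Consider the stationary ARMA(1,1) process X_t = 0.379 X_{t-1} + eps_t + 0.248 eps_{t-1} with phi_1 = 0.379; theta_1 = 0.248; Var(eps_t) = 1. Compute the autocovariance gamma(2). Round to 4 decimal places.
\gamma(2) = 0.3036

Multiply the model equation by X_{t-k} and take expectations. With theta_0 = psi_0 = 1 and psi_j the MA(infinity) weights, this gives
  gamma(k) - sum_i phi_i gamma(k-i) = c_k,
  c_k = sigma^2 * sum_{j=k..q} theta_j psi_{j-k}   (c_k = 0 for k > q),
using gamma(-m) = gamma(m).
psi-weights needed (psi_j = theta_j + sum_i phi_i psi_{j-i}):
  psi_1 = theta_1 + phi_1 = 0.248 + (0.379) = 0.627
Right-hand sides:
  c_0 = sigma^2 (1 + theta_1 psi_1) = 1 * (1 + (0.248)(0.627)) = 1 * 1.155496 = 1.155496
  c_1 = sigma^2 theta_1 = 1 * (0.248) = 0.248
  c_2 = 0
Equations for k = 0 and k = 1 (AR order 1):
  gamma(0) = phi_1 gamma(1) + c_0
  gamma(1) = phi_1 gamma(0) + c_1
Substituting the second into the first: gamma(0) (1 - phi_1^2) = c_0 + phi_1 c_1, so
  gamma(0) = (c_0 + phi_1 c_1) / (1 - phi_1^2) = (1.155496 + (0.379)(0.248)) / (1 - (0.379)^2) = 1.249488 / 0.856359 = 1.45907.
  gamma(1) = phi_1 gamma(0) + c_1 = (0.379)(1.45907) + (0.248) = 0.800988.
For k = 2 (> q): gamma(2) = phi_1 gamma(1) = (0.379)(0.800988) = 0.303574.
Therefore gamma(2) = 0.3036 (to 4 decimal places).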